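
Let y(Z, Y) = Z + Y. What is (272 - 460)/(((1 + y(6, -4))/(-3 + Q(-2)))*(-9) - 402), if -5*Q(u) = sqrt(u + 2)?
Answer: 188/393 ≈ 0.47837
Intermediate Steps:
y(Z, Y) = Y + Z
Q(u) = -sqrt(2 + u)/5 (Q(u) = -sqrt(u + 2)/5 = -sqrt(2 + u)/5)
(272 - 460)/(((1 + y(6, -4))/(-3 + Q(-2)))*(-9) - 402) = (272 - 460)/(((1 + (-4 + 6))/(-3 - sqrt(2 - 2)/5))*(-9) - 402) = -188/(((1 + 2)/(-3 - sqrt(0)/5))*(-9) - 402) = -188/((3/(-3 - 1/5*0))*(-9) - 402) = -188/((3/(-3 + 0))*(-9) - 402) = -188/((3/(-3))*(-9) - 402) = -188/((3*(-1/3))*(-9) - 402) = -188/(-1*(-9) - 402) = -188/(9 - 402) = -188/(-393) = -188*(-1/393) = 188/393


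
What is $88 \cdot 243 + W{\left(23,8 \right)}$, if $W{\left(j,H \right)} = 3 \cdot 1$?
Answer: $21387$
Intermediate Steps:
$W{\left(j,H \right)} = 3$
$88 \cdot 243 + W{\left(23,8 \right)} = 88 \cdot 243 + 3 = 21384 + 3 = 21387$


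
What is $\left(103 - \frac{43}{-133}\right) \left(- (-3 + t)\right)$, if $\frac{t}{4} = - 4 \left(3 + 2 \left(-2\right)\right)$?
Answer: $- \frac{178646}{133} \approx -1343.2$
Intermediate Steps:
$t = 16$ ($t = 4 \left(- 4 \left(3 + 2 \left(-2\right)\right)\right) = 4 \left(- 4 \left(3 - 4\right)\right) = 4 \left(\left(-4\right) \left(-1\right)\right) = 4 \cdot 4 = 16$)
$\left(103 - \frac{43}{-133}\right) \left(- (-3 + t)\right) = \left(103 - \frac{43}{-133}\right) \left(- (-3 + 16)\right) = \left(103 - - \frac{43}{133}\right) \left(\left(-1\right) 13\right) = \left(103 + \frac{43}{133}\right) \left(-13\right) = \frac{13742}{133} \left(-13\right) = - \frac{178646}{133}$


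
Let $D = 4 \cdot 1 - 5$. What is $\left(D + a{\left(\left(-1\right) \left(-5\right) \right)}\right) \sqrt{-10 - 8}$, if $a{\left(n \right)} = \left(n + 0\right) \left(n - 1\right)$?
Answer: $57 i \sqrt{2} \approx 80.61 i$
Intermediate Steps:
$D = -1$ ($D = 4 - 5 = -1$)
$a{\left(n \right)} = n \left(-1 + n\right)$
$\left(D + a{\left(\left(-1\right) \left(-5\right) \right)}\right) \sqrt{-10 - 8} = \left(-1 + \left(-1\right) \left(-5\right) \left(-1 - -5\right)\right) \sqrt{-10 - 8} = \left(-1 + 5 \left(-1 + 5\right)\right) \sqrt{-10 - 8} = \left(-1 + 5 \cdot 4\right) \sqrt{-18} = \left(-1 + 20\right) 3 i \sqrt{2} = 19 \cdot 3 i \sqrt{2} = 57 i \sqrt{2}$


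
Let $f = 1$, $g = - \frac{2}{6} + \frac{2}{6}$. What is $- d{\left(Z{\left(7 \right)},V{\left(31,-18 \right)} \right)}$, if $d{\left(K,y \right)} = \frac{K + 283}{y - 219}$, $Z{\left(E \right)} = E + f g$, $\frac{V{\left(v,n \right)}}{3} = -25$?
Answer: $\frac{145}{147} \approx 0.98639$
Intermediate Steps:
$g = 0$ ($g = \left(-2\right) \frac{1}{6} + 2 \cdot \frac{1}{6} = - \frac{1}{3} + \frac{1}{3} = 0$)
$V{\left(v,n \right)} = -75$ ($V{\left(v,n \right)} = 3 \left(-25\right) = -75$)
$Z{\left(E \right)} = E$ ($Z{\left(E \right)} = E + 1 \cdot 0 = E + 0 = E$)
$d{\left(K,y \right)} = \frac{283 + K}{-219 + y}$
$- d{\left(Z{\left(7 \right)},V{\left(31,-18 \right)} \right)} = - \frac{283 + 7}{-219 - 75} = - \frac{290}{-294} = - \frac{\left(-1\right) 290}{294} = \left(-1\right) \left(- \frac{145}{147}\right) = \frac{145}{147}$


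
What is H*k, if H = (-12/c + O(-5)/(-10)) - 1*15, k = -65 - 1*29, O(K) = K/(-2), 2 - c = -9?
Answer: 33793/22 ≈ 1536.0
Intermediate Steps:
c = 11 (c = 2 - 1*(-9) = 2 + 9 = 11)
O(K) = -K/2 (O(K) = K*(-1/2) = -K/2)
k = -94 (k = -65 - 29 = -94)
H = -719/44 (H = (-12/11 - 1/2*(-5)/(-10)) - 1*15 = (-12*1/11 + (5/2)*(-1/10)) - 15 = (-12/11 - 1/4) - 15 = -59/44 - 15 = -719/44 ≈ -16.341)
H*k = -719/44*(-94) = 33793/22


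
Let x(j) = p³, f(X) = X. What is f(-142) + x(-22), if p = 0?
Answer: -142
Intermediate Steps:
x(j) = 0 (x(j) = 0³ = 0)
f(-142) + x(-22) = -142 + 0 = -142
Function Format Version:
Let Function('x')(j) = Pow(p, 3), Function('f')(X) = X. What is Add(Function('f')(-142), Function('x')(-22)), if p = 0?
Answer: -142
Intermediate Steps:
Function('x')(j) = 0 (Function('x')(j) = Pow(0, 3) = 0)
Add(Function('f')(-142), Function('x')(-22)) = Add(-142, 0) = -142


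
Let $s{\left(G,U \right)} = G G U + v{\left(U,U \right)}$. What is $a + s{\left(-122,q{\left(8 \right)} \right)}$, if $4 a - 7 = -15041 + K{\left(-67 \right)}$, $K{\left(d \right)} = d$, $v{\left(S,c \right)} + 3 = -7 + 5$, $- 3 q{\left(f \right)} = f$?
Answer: $- \frac{521651}{12} \approx -43471.0$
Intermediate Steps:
$q{\left(f \right)} = - \frac{f}{3}$
$v{\left(S,c \right)} = -5$ ($v{\left(S,c \right)} = -3 + \left(-7 + 5\right) = -3 - 2 = -5$)
$s{\left(G,U \right)} = -5 + U G^{2}$ ($s{\left(G,U \right)} = G G U - 5 = G^{2} U - 5 = U G^{2} - 5 = -5 + U G^{2}$)
$a = - \frac{15101}{4}$ ($a = \frac{7}{4} + \frac{-15041 - 67}{4} = \frac{7}{4} + \frac{1}{4} \left(-15108\right) = \frac{7}{4} - 3777 = - \frac{15101}{4} \approx -3775.3$)
$a + s{\left(-122,q{\left(8 \right)} \right)} = - \frac{15101}{4} + \left(-5 + \left(- \frac{1}{3}\right) 8 \left(-122\right)^{2}\right) = - \frac{15101}{4} - \frac{119087}{3} = - \frac{521651}{12}$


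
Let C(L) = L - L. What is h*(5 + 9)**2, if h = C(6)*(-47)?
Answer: 0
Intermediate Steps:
C(L) = 0
h = 0 (h = 0*(-47) = 0)
h*(5 + 9)**2 = 0*(5 + 9)**2 = 0*14**2 = 0*196 = 0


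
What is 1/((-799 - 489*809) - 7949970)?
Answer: -1/8346370 ≈ -1.1981e-7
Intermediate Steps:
1/((-799 - 489*809) - 7949970) = 1/((-799 - 395601) - 7949970) = 1/(-396400 - 7949970) = 1/(-8346370) = -1/8346370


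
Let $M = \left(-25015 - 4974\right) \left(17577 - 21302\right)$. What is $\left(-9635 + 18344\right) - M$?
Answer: $-111700316$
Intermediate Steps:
$M = 111709025$ ($M = \left(-29989\right) \left(-3725\right) = 111709025$)
$\left(-9635 + 18344\right) - M = \left(-9635 + 18344\right) - 111709025 = 8709 - 111709025 = -111700316$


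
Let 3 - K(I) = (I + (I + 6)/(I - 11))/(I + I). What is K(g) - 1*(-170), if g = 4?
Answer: 4835/28 ≈ 172.68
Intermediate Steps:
K(I) = 3 - (I + (6 + I)/(-11 + I))/(2*I) (K(I) = 3 - (I + (I + 6)/(I - 11))/(I + I) = 3 - (I + (6 + I)/(-11 + I))/(2*I))
K(g) - 1*(-170) = (1/2)*(-6 - 56*4 + 5*4**2)/(4*(-11 + 4)) - 1*(-170) = (1/2)*(1/4)*(-6 - 224 + 5*16)/(-7) + 170 = (1/2)*(1/4)*(-1/7)*(-6 - 224 + 80) + 170 = (1/2)*(1/4)*(-1/7)*(-150) + 170 = 75/28 + 170 = 4835/28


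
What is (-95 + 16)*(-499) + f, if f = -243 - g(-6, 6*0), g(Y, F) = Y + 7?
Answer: 39177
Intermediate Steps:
g(Y, F) = 7 + Y
f = -244 (f = -243 - (7 - 6) = -243 - 1*1 = -243 - 1 = -244)
(-95 + 16)*(-499) + f = (-95 + 16)*(-499) - 244 = -79*(-499) - 244 = 39421 - 244 = 39177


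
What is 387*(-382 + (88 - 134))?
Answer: -165636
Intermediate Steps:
387*(-382 + (88 - 134)) = 387*(-382 - 46) = 387*(-428) = -165636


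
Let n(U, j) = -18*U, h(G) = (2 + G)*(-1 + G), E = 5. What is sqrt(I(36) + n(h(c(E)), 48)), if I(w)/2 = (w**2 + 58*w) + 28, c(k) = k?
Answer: 4*sqrt(395) ≈ 79.498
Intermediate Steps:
I(w) = 56 + 2*w**2 + 116*w (I(w) = 2*((w**2 + 58*w) + 28) = 2*(28 + w**2 + 58*w) = 56 + 2*w**2 + 116*w)
h(G) = (-1 + G)*(2 + G)
sqrt(I(36) + n(h(c(E)), 48)) = sqrt((56 + 2*36**2 + 116*36) - 18*(-2 + 5 + 5**2)) = sqrt((56 + 2*1296 + 4176) - 18*(-2 + 5 + 25)) = sqrt((56 + 2592 + 4176) - 18*28) = sqrt(6824 - 504) = sqrt(6320) = 4*sqrt(395)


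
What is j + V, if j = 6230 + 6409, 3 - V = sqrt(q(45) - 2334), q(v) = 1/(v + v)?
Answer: 12642 - I*sqrt(2100590)/30 ≈ 12642.0 - 48.311*I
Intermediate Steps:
q(v) = 1/(2*v)
V = 3 - I*sqrt(2100590)/30 (V = 3 - sqrt((1/2)/45 - 2334) = 3 - sqrt((1/2)*(1/45) - 2334) = 3 - sqrt(1/90 - 2334) = 3 - sqrt(-210059/90) = 3 - I*sqrt(2100590)/30 ≈ 3.0 - 48.311*I)
j = 12639
j + V = 12639 + (3 - I*sqrt(2100590)/30) = 12642 - I*sqrt(2100590)/30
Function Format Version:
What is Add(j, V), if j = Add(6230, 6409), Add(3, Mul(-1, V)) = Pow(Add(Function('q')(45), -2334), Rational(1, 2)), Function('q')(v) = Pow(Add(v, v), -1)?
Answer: Add(12642, Mul(Rational(-1, 30), I, Pow(2100590, Rational(1, 2)))) ≈ Add(12642., Mul(-48.311, I))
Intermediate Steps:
Function('q')(v) = Mul(Rational(1, 2), Pow(v, -1)) (Function('q')(v) = Pow(Mul(2, v), -1) = Mul(Rational(1, 2), Pow(v, -1)))
V = Add(3, Mul(Rational(-1, 30), I, Pow(2100590, Rational(1, 2)))) (V = Add(3, Mul(-1, Pow(Add(Mul(Rational(1, 2), Pow(45, -1)), -2334), Rational(1, 2)))) = Add(3, Mul(-1, Pow(Add(Mul(Rational(1, 2), Rational(1, 45)), -2334), Rational(1, 2)))) = Add(3, Mul(-1, Pow(Add(Rational(1, 90), -2334), Rational(1, 2)))) = Add(3, Mul(-1, Pow(Rational(-210059, 90), Rational(1, 2)))) = Add(3, Mul(-1, Mul(Rational(1, 30), I, Pow(2100590, Rational(1, 2))))) = Add(3, Mul(Rational(-1, 30), I, Pow(2100590, Rational(1, 2)))) ≈ Add(3.0000, Mul(-48.311, I)))
j = 12639
Add(j, V) = Add(12639, Add(3, Mul(Rational(-1, 30), I, Pow(2100590, Rational(1, 2))))) = Add(12642, Mul(Rational(-1, 30), I, Pow(2100590, Rational(1, 2))))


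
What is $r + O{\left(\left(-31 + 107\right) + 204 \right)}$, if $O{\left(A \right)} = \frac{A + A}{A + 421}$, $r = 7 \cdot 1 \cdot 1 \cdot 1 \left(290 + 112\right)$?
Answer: $\frac{1973174}{701} \approx 2814.8$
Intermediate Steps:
$r = 2814$ ($r = 7 \cdot 1 \cdot 402 = 7 \cdot 402 = 2814$)
$O{\left(A \right)} = \frac{2 A}{421 + A}$
$r + O{\left(\left(-31 + 107\right) + 204 \right)} = 2814 + \frac{2 \left(\left(-31 + 107\right) + 204\right)}{421 + \left(\left(-31 + 107\right) + 204\right)} = 2814 + \frac{2 \left(76 + 204\right)}{421 + \left(76 + 204\right)} = 2814 + 2 \cdot 280 \frac{1}{421 + 280} = 2814 + 2 \cdot 280 \cdot \frac{1}{701} = 2814 + \frac{560}{701} = \frac{1973174}{701}$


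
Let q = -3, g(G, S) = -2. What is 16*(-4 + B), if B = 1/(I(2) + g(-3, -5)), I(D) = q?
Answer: -336/5 ≈ -67.200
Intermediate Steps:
I(D) = -3
B = -⅕ (B = 1/(-3 - 2) = 1/(-5) = -⅕ ≈ -0.20000)
16*(-4 + B) = 16*(-4 - ⅕) = 16*(-21/5) = -336/5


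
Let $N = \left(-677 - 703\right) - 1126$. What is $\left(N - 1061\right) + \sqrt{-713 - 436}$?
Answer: $-3567 + i \sqrt{1149} \approx -3567.0 + 33.897 i$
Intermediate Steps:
$N = -2506$ ($N = -1380 - 1126 = -2506$)
$\left(N - 1061\right) + \sqrt{-713 - 436} = \left(-2506 - 1061\right) + \sqrt{-713 - 436} = -3567 + \sqrt{-1149} = -3567 + i \sqrt{1149}$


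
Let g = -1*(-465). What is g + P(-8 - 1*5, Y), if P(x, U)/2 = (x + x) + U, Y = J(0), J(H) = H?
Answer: 413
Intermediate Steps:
Y = 0
P(x, U) = 2*U + 4*x (P(x, U) = 2*((x + x) + U) = 2*(2*x + U) = 2*(U + 2*x) = 2*U + 4*x)
g = 465
g + P(-8 - 1*5, Y) = 465 + (2*0 + 4*(-8 - 1*5)) = 465 + (0 + 4*(-8 - 5)) = 465 + (0 + 4*(-13)) = 465 + (0 - 52) = 465 - 52 = 413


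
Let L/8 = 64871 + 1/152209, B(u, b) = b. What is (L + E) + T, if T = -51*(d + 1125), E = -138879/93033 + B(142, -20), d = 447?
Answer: 690360979319625/1573384433 ≈ 4.3877e+5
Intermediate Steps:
E = -222171/10337 (E = -138879/93033 - 20 = -138879*1/93033 - 20 = -15431/10337 - 20 = -222171/10337 ≈ -21.493)
L = 78991600320/152209 (L = 8*(64871 + 1/152209) = 8*(9873950040/152209) = 78991600320/152209 ≈ 5.1897e+5)
T = -80172 (T = -51*(447 + 1125) = -51*1572 = -80172)
(L + E) + T = (78991600320/152209 - 222171/10337) - 80172 = 816502356082101/1573384433 - 80172 = 690360979319625/1573384433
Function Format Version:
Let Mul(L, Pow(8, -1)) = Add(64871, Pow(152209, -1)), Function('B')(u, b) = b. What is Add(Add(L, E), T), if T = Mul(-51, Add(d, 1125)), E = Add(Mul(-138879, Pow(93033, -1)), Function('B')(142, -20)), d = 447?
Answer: Rational(690360979319625, 1573384433) ≈ 4.3877e+5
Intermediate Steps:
E = Rational(-222171, 10337) (E = Add(Mul(-138879, Pow(93033, -1)), -20) = Add(Mul(-138879, Rational(1, 93033)), -20) = Add(Rational(-15431, 10337), -20) = Rational(-222171, 10337) ≈ -21.493)
L = Rational(78991600320, 152209) (L = Mul(8, Add(64871, Pow(152209, -1))) = Mul(8, Add(64871, Rational(1, 152209))) = Mul(8, Rational(9873950040, 152209)) = Rational(78991600320, 152209) ≈ 5.1897e+5)
T = -80172 (T = Mul(-51, Add(447, 1125)) = Mul(-51, 1572) = -80172)
Add(Add(L, E), T) = Add(Add(Rational(78991600320, 152209), Rational(-222171, 10337)), -80172) = Add(Rational(816502356082101, 1573384433), -80172) = Rational(690360979319625, 1573384433)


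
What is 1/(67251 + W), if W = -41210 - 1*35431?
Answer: -1/9390 ≈ -0.00010650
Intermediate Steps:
W = -76641 (W = -41210 - 35431 = -76641)
1/(67251 + W) = 1/(67251 - 76641) = 1/(-9390) = -1/9390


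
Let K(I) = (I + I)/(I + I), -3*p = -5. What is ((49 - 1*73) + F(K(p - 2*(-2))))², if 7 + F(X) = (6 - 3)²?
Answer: 484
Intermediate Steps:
p = 5/3 (p = -⅓*(-5) = 5/3 ≈ 1.6667)
K(I) = 1 (K(I) = (2*I)/((2*I)) = (2*I)*(1/(2*I)) = 1)
F(X) = 2 (F(X) = -7 + (6 - 3)² = -7 + 3² = -7 + 9 = 2)
((49 - 1*73) + F(K(p - 2*(-2))))² = ((49 - 1*73) + 2)² = ((49 - 73) + 2)² = (-24 + 2)² = (-22)² = 484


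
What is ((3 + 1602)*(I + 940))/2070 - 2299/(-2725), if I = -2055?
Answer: -324788863/376050 ≈ -863.69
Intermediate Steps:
((3 + 1602)*(I + 940))/2070 - 2299/(-2725) = ((3 + 1602)*(-2055 + 940))/2070 - 2299/(-2725) = (1605*(-1115))*(1/2070) - 2299*(-1/2725) = -1789575*1/2070 + 2299/2725 = -119305/138 + 2299/2725 = -324788863/376050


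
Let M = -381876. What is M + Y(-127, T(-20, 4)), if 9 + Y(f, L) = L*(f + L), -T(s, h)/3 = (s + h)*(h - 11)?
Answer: -226317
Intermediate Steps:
T(s, h) = -3*(-11 + h)*(h + s) (T(s, h) = -3*(s + h)*(h - 11) = -3*(h + s)*(-11 + h) = -3*(-11 + h)*(h + s))
Y(f, L) = -9 + L*(L + f) (Y(f, L) = -9 + L*(f + L) = -9 + L*(L + f))
M + Y(-127, T(-20, 4)) = -381876 + (-9 + (-3*4**2 + 33*4 + 33*(-20) - 3*4*(-20))**2 + (-3*4**2 + 33*4 + 33*(-20) - 3*4*(-20))*(-127)) = -381876 + (-9 + (-3*16 + 132 - 660 + 240)**2 + (-3*16 + 132 - 660 + 240)*(-127)) = -381876 + (-9 + (-48 + 132 - 660 + 240)**2 + (-48 + 132 - 660 + 240)*(-127)) = -381876 + (-9 + (-336)**2 - 336*(-127)) = -381876 + (-9 + 112896 + 42672) = -381876 + 155559 = -226317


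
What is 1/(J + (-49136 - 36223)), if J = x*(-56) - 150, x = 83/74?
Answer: -37/3166157 ≈ -1.1686e-5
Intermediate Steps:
x = 83/74 (x = 83*(1/74) = 83/74 ≈ 1.1216)
J = -7874/37 (J = (83/74)*(-56) - 150 = -2324/37 - 150 = -7874/37 ≈ -212.81)
1/(J + (-49136 - 36223)) = 1/(-7874/37 + (-49136 - 36223)) = 1/(-7874/37 - 85359) = 1/(-3166157/37) = -37/3166157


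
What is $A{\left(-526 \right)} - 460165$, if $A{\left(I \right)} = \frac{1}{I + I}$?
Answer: $- \frac{484093581}{1052} \approx -4.6017 \cdot 10^{5}$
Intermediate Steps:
$A{\left(I \right)} = \frac{1}{2 I}$
$A{\left(-526 \right)} - 460165 = \frac{1}{2 \left(-526\right)} - 460165 = \frac{1}{2} \left(- \frac{1}{526}\right) - 460165 = - \frac{1}{1052} - 460165 = - \frac{484093581}{1052}$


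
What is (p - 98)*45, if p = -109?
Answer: -9315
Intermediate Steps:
(p - 98)*45 = (-109 - 98)*45 = -207*45 = -9315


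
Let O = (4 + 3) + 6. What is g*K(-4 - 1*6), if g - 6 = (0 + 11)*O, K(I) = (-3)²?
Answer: 1341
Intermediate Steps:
O = 13 (O = 7 + 6 = 13)
K(I) = 9
g = 149 (g = 6 + (0 + 11)*13 = 6 + 11*13 = 6 + 143 = 149)
g*K(-4 - 1*6) = 149*9 = 1341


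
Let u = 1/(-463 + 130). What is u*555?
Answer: -5/3 ≈ -1.6667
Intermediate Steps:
u = -1/333 (u = 1/(-333) = -1/333 ≈ -0.0030030)
u*555 = -1/333*555 = -5/3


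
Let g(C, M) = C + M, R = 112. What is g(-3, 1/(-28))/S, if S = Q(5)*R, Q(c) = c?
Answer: -17/3136 ≈ -0.0054209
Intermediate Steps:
S = 560 (S = 5*112 = 560)
g(-3, 1/(-28))/S = (-3 + 1/(-28))/560 = (-3 - 1/28)*(1/560) = -85/28*1/560 = -17/3136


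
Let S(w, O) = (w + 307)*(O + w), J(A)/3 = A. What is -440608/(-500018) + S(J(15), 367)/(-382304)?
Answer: 1498931100/2986857523 ≈ 0.50184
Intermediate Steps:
J(A) = 3*A
S(w, O) = (307 + w)*(O + w)
-440608/(-500018) + S(J(15), 367)/(-382304) = -440608/(-500018) + ((3*15)² + 307*367 + 307*(3*15) + 367*(3*15))/(-382304) = -440608*(-1/500018) + (45² + 112669 + 307*45 + 367*45)*(-1/382304) = 220304/250009 + (2025 + 112669 + 13815 + 16515)*(-1/382304) = 220304/250009 + 145024*(-1/382304) = 220304/250009 - 4532/11947 = 1498931100/2986857523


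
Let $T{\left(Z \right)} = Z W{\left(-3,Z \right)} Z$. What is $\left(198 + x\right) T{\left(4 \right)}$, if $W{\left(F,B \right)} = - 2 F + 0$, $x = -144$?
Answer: $5184$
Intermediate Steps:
$W{\left(F,B \right)} = - 2 F$
$T{\left(Z \right)} = 6 Z^{2}$ ($T{\left(Z \right)} = Z \left(\left(-2\right) \left(-3\right)\right) Z = Z 6 Z = 6 Z Z = 6 Z^{2}$)
$\left(198 + x\right) T{\left(4 \right)} = \left(198 - 144\right) 6 \cdot 4^{2} = 54 \cdot 6 \cdot 16 = 54 \cdot 96 = 5184$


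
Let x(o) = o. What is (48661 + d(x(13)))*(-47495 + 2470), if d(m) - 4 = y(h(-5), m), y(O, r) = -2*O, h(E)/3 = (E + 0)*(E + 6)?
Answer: -2192492375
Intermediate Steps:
h(E) = 3*E*(6 + E) (h(E) = 3*((E + 0)*(E + 6)) = 3*(E*(6 + E)) = 3*E*(6 + E))
d(m) = 34 (d(m) = 4 - 6*(-5)*(6 - 5) = 4 - 6*(-5) = 4 - 2*(-15) = 4 + 30 = 34)
(48661 + d(x(13)))*(-47495 + 2470) = (48661 + 34)*(-47495 + 2470) = 48695*(-45025) = -2192492375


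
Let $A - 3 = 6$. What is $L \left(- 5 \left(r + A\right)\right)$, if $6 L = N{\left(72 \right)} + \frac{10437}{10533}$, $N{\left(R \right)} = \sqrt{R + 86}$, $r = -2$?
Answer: $- \frac{121765}{21066} - \frac{35 \sqrt{158}}{6} \approx -79.104$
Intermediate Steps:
$A = 9$ ($A = 3 + 6 = 9$)
$N{\left(R \right)} = \sqrt{86 + R}$
$L = \frac{3479}{21066} + \frac{\sqrt{158}}{6}$ ($L = \frac{\sqrt{86 + 72} + \frac{10437}{10533}}{6} = \frac{\sqrt{158} + 10437 \cdot \frac{1}{10533}}{6} = \frac{\sqrt{158} + \frac{3479}{3511}}{6} = \frac{\frac{3479}{3511} + \sqrt{158}}{6} = \frac{3479}{21066} + \frac{\sqrt{158}}{6} \approx 2.2601$)
$L \left(- 5 \left(r + A\right)\right) = \left(\frac{3479}{21066} + \frac{\sqrt{158}}{6}\right) \left(- 5 \left(-2 + 9\right)\right) = \left(\frac{3479}{21066} + \frac{\sqrt{158}}{6}\right) \left(\left(-5\right) 7\right) = \left(\frac{3479}{21066} + \frac{\sqrt{158}}{6}\right) \left(-35\right) = - \frac{121765}{21066} - \frac{35 \sqrt{158}}{6}$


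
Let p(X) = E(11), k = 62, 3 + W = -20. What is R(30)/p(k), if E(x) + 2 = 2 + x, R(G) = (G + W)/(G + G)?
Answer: 7/660 ≈ 0.010606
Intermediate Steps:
W = -23 (W = -3 - 20 = -23)
R(G) = (-23 + G)/(2*G) (R(G) = (G - 23)/(G + G) = (-23 + G)/((2*G)) = (-23 + G)*(1/(2*G)) = (-23 + G)/(2*G))
E(x) = x (E(x) = -2 + (2 + x) = x)
p(X) = 11
R(30)/p(k) = ((½)*(-23 + 30)/30)/11 = ((½)*(1/30)*7)*(1/11) = (7/60)*(1/11) = 7/660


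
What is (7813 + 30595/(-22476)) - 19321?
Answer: -258684403/22476 ≈ -11509.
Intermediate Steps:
(7813 + 30595/(-22476)) - 19321 = (7813 + 30595*(-1/22476)) - 19321 = (7813 - 30595/22476) - 19321 = 175574393/22476 - 19321 = -258684403/22476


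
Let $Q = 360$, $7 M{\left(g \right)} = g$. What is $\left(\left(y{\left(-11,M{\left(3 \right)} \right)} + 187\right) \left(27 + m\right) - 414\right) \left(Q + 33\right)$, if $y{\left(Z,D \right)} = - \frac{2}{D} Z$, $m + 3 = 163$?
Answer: $17352653$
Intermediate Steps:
$m = 160$ ($m = -3 + 163 = 160$)
$M{\left(g \right)} = \frac{g}{7}$
$y{\left(Z,D \right)} = - \frac{2 Z}{D}$
$\left(\left(y{\left(-11,M{\left(3 \right)} \right)} + 187\right) \left(27 + m\right) - 414\right) \left(Q + 33\right) = \left(\left(\left(-2\right) \left(-11\right) \frac{1}{\frac{1}{7} \cdot 3} + 187\right) \left(27 + 160\right) - 414\right) \left(360 + 33\right) = \left(\left(\left(-2\right) \left(-11\right) \frac{1}{\frac{3}{7}} + 187\right) 187 - 414\right) 393 = \left(\left(\left(-2\right) \left(-11\right) \frac{7}{3} + 187\right) 187 - 414\right) 393 = \left(\left(\frac{154}{3} + 187\right) 187 - 414\right) 393 = \left(\frac{715}{3} \cdot 187 - 414\right) 393 = \left(\frac{133705}{3} - 414\right) 393 = \frac{132463}{3} \cdot 393 = 17352653$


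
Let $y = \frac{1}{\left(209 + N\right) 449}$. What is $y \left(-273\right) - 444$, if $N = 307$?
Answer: $- \frac{34289323}{77228} \approx -444.0$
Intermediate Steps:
$y = \frac{1}{231684}$ ($y = \frac{1}{\left(209 + 307\right) 449} = \frac{1}{516} \cdot \frac{1}{449} = \frac{1}{231684} \approx 4.3162 \cdot 10^{-6}$)
$y \left(-273\right) - 444 = \frac{1}{231684} \left(-273\right) - 444 = - \frac{91}{77228} - 444 = - \frac{34289323}{77228}$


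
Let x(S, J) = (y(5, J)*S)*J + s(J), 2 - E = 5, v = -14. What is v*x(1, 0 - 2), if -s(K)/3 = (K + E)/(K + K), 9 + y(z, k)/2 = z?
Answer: -343/2 ≈ -171.50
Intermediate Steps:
E = -3 (E = 2 - 1*5 = 2 - 5 = -3)
y(z, k) = -18 + 2*z
s(K) = -3*(-3 + K)/(2*K) (s(K) = -3*(K - 3)/(K + K) = -3*(-3 + K)/(2*K))
x(S, J) = -8*J*S + 3*(3 - J)/(2*J) (x(S, J) = ((-18 + 2*5)*S)*J + 3*(3 - J)/(2*J) = ((-18 + 10)*S)*J + 3*(3 - J)/(2*J) = (-8*S)*J + 3*(3 - J)/(2*J) = -8*J*S + 3*(3 - J)/(2*J))
v*x(1, 0 - 2) = -14*(-3/2 + 9/(2*(0 - 2)) - 8*(0 - 2)*1) = -14*(-3/2 + (9/2)/(-2) - 8*(-2)*1) = -14*(-3/2 + (9/2)*(-½) + 16) = -14*(-3/2 - 9/4 + 16) = -14*49/4 = -343/2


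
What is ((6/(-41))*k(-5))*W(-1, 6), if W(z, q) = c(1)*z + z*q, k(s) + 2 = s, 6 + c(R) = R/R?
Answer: -42/41 ≈ -1.0244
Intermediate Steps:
c(R) = -5 (c(R) = -6 + R/R = -6 + 1 = -5)
k(s) = -2 + s
W(z, q) = -5*z + q*z (W(z, q) = -5*z + z*q = -5*z + q*z)
((6/(-41))*k(-5))*W(-1, 6) = ((6/(-41))*(-2 - 5))*(-(-5 + 6)) = ((6*(-1/41))*(-7))*(-1*1) = -6/41*(-7)*(-1) = (42/41)*(-1) = -42/41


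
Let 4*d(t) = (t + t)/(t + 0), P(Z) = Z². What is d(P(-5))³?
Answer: ⅛ ≈ 0.12500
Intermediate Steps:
d(t) = ½ (d(t) = ((t + t)/(t + 0))/4 = ((2*t)/t)/4 = (¼)*2 = ½)
d(P(-5))³ = (½)³ = ⅛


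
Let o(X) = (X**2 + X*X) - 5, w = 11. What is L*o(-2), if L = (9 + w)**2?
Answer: 1200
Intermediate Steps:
o(X) = -5 + 2*X**2 (o(X) = (X**2 + X**2) - 5 = 2*X**2 - 5 = -5 + 2*X**2)
L = 400 (L = (9 + 11)**2 = 20**2 = 400)
L*o(-2) = 400*(-5 + 2*(-2)**2) = 400*(-5 + 2*4) = 400*(-5 + 8) = 400*3 = 1200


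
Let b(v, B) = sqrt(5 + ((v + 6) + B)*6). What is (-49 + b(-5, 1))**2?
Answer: (49 - sqrt(17))**2 ≈ 2013.9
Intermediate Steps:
b(v, B) = sqrt(41 + 6*B + 6*v) (b(v, B) = sqrt(5 + ((6 + v) + B)*6) = sqrt(5 + (6 + B + v)*6) = sqrt(5 + (36 + 6*B + 6*v)) = sqrt(41 + 6*B + 6*v))
(-49 + b(-5, 1))**2 = (-49 + sqrt(41 + 6*1 + 6*(-5)))**2 = (-49 + sqrt(41 + 6 - 30))**2 = (-49 + sqrt(17))**2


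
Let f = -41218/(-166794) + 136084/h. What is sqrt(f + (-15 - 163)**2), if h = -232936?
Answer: sqrt(747290540459639479786098)/4856540898 ≈ 178.00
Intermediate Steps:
f = -1637104831/4856540898 (f = -41218/(-166794) + 136084/(-232936) = -41218*(-1/166794) + 136084*(-1/232936) = 20609/83397 - 34021/58234 = -1637104831/4856540898 ≈ -0.33709)
sqrt(f + (-15 - 163)**2) = sqrt(-1637104831/4856540898 + (-15 - 163)**2) = sqrt(-1637104831/4856540898 + (-178)**2) = sqrt(-1637104831/4856540898 + 31684) = sqrt(153873004707401/4856540898) = sqrt(747290540459639479786098)/4856540898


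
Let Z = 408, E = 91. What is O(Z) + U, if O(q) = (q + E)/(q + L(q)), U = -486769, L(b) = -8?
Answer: -194707101/400 ≈ -4.8677e+5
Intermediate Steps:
O(q) = (91 + q)/(-8 + q) (O(q) = (q + 91)/(q - 8) = (91 + q)/(-8 + q))
O(Z) + U = (91 + 408)/(-8 + 408) - 486769 = 499/400 - 486769 = -194707101/400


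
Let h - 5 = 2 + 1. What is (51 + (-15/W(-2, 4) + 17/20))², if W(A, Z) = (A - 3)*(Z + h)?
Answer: 271441/100 ≈ 2714.4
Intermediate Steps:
h = 8 (h = 5 + (2 + 1) = 5 + 3 = 8)
W(A, Z) = (-3 + A)*(8 + Z) (W(A, Z) = (A - 3)*(Z + 8) = (-3 + A)*(8 + Z))
(51 + (-15/W(-2, 4) + 17/20))² = (51 + (-15/(-24 - 3*4 + 8*(-2) - 2*4) + 17/20))² = (51 + (-15/(-24 - 12 - 16 - 8) + 17*(1/20)))² = (51 + (-15/(-60) + 17/20))² = (51 + (-15*(-1/60) + 17/20))² = (51 + (¼ + 17/20))² = (51 + 11/10)² = (521/10)² = 271441/100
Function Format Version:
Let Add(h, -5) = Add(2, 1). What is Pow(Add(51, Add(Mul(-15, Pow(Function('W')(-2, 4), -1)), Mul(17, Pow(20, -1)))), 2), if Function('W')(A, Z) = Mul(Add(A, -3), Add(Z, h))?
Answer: Rational(271441, 100) ≈ 2714.4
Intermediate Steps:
h = 8 (h = Add(5, Add(2, 1)) = Add(5, 3) = 8)
Function('W')(A, Z) = Mul(Add(-3, A), Add(8, Z)) (Function('W')(A, Z) = Mul(Add(A, -3), Add(Z, 8)) = Mul(Add(-3, A), Add(8, Z)))
Pow(Add(51, Add(Mul(-15, Pow(Function('W')(-2, 4), -1)), Mul(17, Pow(20, -1)))), 2) = Pow(Add(51, Add(Mul(-15, Pow(Add(-24, Mul(-3, 4), Mul(8, -2), Mul(-2, 4)), -1)), Mul(17, Pow(20, -1)))), 2) = Pow(Add(51, Add(Mul(-15, Pow(Add(-24, -12, -16, -8), -1)), Mul(17, Rational(1, 20)))), 2) = Pow(Add(51, Add(Mul(-15, Pow(-60, -1)), Rational(17, 20))), 2) = Pow(Add(51, Add(Mul(-15, Rational(-1, 60)), Rational(17, 20))), 2) = Pow(Add(51, Add(Rational(1, 4), Rational(17, 20))), 2) = Pow(Add(51, Rational(11, 10)), 2) = Pow(Rational(521, 10), 2) = Rational(271441, 100)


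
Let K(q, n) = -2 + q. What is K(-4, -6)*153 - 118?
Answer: -1036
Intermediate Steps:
K(-4, -6)*153 - 118 = (-2 - 4)*153 - 118 = -6*153 - 118 = -918 - 118 = -1036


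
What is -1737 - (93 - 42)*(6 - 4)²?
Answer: -1941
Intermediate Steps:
-1737 - (93 - 42)*(6 - 4)² = -1737 - 51*2² = -1737 - 51*4 = -1737 - 1*204 = -1737 - 204 = -1941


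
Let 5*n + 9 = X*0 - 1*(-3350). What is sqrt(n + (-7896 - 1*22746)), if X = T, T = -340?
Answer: I*sqrt(749345)/5 ≈ 173.13*I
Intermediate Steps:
X = -340
n = 3341/5 (n = -9/5 + (-340*0 - 1*(-3350))/5 = -9/5 + (0 + 3350)/5 = -9/5 + (1/5)*3350 = -9/5 + 670 = 3341/5 ≈ 668.20)
sqrt(n + (-7896 - 1*22746)) = sqrt(3341/5 + (-7896 - 1*22746)) = sqrt(3341/5 + (-7896 - 22746)) = sqrt(3341/5 - 30642) = sqrt(-149869/5) = I*sqrt(749345)/5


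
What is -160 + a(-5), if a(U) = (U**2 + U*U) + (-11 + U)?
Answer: -126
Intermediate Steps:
a(U) = -11 + U + 2*U**2 (a(U) = (U**2 + U**2) + (-11 + U) = 2*U**2 + (-11 + U) = -11 + U + 2*U**2)
-160 + a(-5) = -160 + (-11 - 5 + 2*(-5)**2) = -160 + (-11 - 5 + 2*25) = -160 + (-11 - 5 + 50) = -160 + 34 = -126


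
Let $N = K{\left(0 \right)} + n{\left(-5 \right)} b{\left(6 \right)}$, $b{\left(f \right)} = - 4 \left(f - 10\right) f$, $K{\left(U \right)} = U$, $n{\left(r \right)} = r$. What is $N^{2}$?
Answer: $230400$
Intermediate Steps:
$b{\left(f \right)} = f \left(40 - 4 f\right)$ ($b{\left(f \right)} = - 4 \left(f - 10\right) f = - 4 \left(-10 + f\right) f = \left(40 - 4 f\right) f = f \left(40 - 4 f\right)$)
$N = -480$ ($N = 0 - 5 \cdot 4 \cdot 6 \left(10 - 6\right) = 0 - 5 \cdot 4 \cdot 6 \cdot 4 = 0 - 480 = -480$)
$N^{2} = \left(-480\right)^{2} = 230400$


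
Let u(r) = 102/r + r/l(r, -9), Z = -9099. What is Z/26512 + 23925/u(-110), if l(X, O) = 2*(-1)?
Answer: 17429708787/39423344 ≈ 442.12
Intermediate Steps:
l(X, O) = -2
u(r) = 102/r - r/2 (u(r) = 102/r + r/(-2) = 102/r + r*(-1/2) = 102/r - r/2)
Z/26512 + 23925/u(-110) = -9099/26512 + 23925/(102/(-110) - 1/2*(-110)) = -9099*1/26512 + 23925/(102*(-1/110) + 55) = -9099/26512 + 23925/(-51/55 + 55) = -9099/26512 + 23925/(2974/55) = -9099/26512 + 23925*(55/2974) = -9099/26512 + 1315875/2974 = 17429708787/39423344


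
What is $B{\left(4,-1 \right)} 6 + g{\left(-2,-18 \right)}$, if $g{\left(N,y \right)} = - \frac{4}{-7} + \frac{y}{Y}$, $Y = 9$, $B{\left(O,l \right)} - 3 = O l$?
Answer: $- \frac{52}{7} \approx -7.4286$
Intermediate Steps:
$B{\left(O,l \right)} = 3 + O l$
$g{\left(N,y \right)} = \frac{4}{7} + \frac{y}{9}$ ($g{\left(N,y \right)} = - \frac{4}{-7} + \frac{y}{9} = \left(-4\right) \left(- \frac{1}{7}\right) + y \frac{1}{9} = \frac{4}{7} + \frac{y}{9}$)
$B{\left(4,-1 \right)} 6 + g{\left(-2,-18 \right)} = \left(3 + 4 \left(-1\right)\right) 6 + \left(\frac{4}{7} + \frac{1}{9} \left(-18\right)\right) = \left(3 - 4\right) 6 + \left(\frac{4}{7} - 2\right) = \left(-1\right) 6 - \frac{10}{7} = -6 - \frac{10}{7} = - \frac{52}{7}$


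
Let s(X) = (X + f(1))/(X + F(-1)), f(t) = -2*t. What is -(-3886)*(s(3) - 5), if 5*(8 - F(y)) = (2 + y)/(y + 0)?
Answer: -534325/28 ≈ -19083.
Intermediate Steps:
F(y) = 8 - (2 + y)/(5*y) (F(y) = 8 - (2 + y)/(5*(y + 0)) = 8 - (2 + y)/(5*y))
s(X) = (-2 + X)/(41/5 + X) (s(X) = (X - 2*1)/(X + (⅕)*(-2 + 39*(-1))/(-1)) = (X - 2)/(X + (⅕)*(-1)*(-2 - 39)) = (-2 + X)/(X + (⅕)*(-1)*(-41)) = (-2 + X)/(X + 41/5) = (-2 + X)/(41/5 + X))
-(-3886)*(s(3) - 5) = -(-3886)*(5*(-2 + 3)/(41 + 5*3) - 5) = -(-3886)*(5*1/(41 + 15) - 5) = -(-3886)*(5*1/56 - 5) = -(-3886)*(5*(1/56)*1 - 5) = -(-3886)*(5/56 - 5) = -(-3886)*(-275)/56 = -1943*275/28 = -534325/28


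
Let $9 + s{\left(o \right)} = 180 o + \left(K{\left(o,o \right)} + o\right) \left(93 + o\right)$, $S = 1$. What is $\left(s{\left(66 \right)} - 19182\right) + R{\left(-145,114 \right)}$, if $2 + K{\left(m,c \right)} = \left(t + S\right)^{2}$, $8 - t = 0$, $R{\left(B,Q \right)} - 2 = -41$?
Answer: $15705$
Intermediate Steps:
$R{\left(B,Q \right)} = -39$ ($R{\left(B,Q \right)} = 2 - 41 = -39$)
$t = 8$ ($t = 8 - 0 = 8 + 0 = 8$)
$K{\left(m,c \right)} = 79$ ($K{\left(m,c \right)} = -2 + \left(8 + 1\right)^{2} = -2 + 9^{2} = -2 + 81 = 79$)
$s{\left(o \right)} = -9 + 180 o + \left(79 + o\right) \left(93 + o\right)$ ($s{\left(o \right)} = -9 + \left(180 o + \left(79 + o\right) \left(93 + o\right)\right) = -9 + 180 o + \left(79 + o\right) \left(93 + o\right)$)
$\left(s{\left(66 \right)} - 19182\right) + R{\left(-145,114 \right)} = \left(\left(7338 + 66^{2} + 352 \cdot 66\right) - 19182\right) - 39 = \left(\left(7338 + 4356 + 23232\right) - 19182\right) - 39 = \left(34926 - 19182\right) - 39 = 15744 - 39 = 15705$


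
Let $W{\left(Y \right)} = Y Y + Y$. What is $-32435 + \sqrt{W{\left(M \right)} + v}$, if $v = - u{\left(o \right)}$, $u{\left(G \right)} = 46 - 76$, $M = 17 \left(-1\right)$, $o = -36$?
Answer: $-32435 + \sqrt{302} \approx -32418.0$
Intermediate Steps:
$M = -17$
$u{\left(G \right)} = -30$ ($u{\left(G \right)} = 46 - 76 = -30$)
$v = 30$ ($v = \left(-1\right) \left(-30\right) = 30$)
$W{\left(Y \right)} = Y + Y^{2}$ ($W{\left(Y \right)} = Y^{2} + Y = Y + Y^{2}$)
$-32435 + \sqrt{W{\left(M \right)} + v} = -32435 + \sqrt{- 17 \left(1 - 17\right) + 30} = -32435 + \sqrt{\left(-17\right) \left(-16\right) + 30} = -32435 + \sqrt{272 + 30} = -32435 + \sqrt{302}$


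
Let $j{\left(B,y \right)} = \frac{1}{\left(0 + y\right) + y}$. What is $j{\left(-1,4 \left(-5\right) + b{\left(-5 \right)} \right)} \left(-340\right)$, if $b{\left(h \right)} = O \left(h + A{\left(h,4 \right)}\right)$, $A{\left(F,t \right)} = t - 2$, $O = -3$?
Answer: $\frac{170}{11} \approx 15.455$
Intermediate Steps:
$A{\left(F,t \right)} = -2 + t$
$b{\left(h \right)} = -6 - 3 h$ ($b{\left(h \right)} = - 3 \left(h + \left(-2 + 4\right)\right) = - 3 \left(h + 2\right) = - 3 \left(2 + h\right) = -6 - 3 h$)
$j{\left(B,y \right)} = \frac{1}{2 y}$ ($j{\left(B,y \right)} = \frac{1}{y + y} = \frac{1}{2 y}$)
$j{\left(-1,4 \left(-5\right) + b{\left(-5 \right)} \right)} \left(-340\right) = \frac{1}{2 \left(4 \left(-5\right) - -9\right)} \left(-340\right) = \frac{1}{2 \left(-20 + \left(-6 + 15\right)\right)} \left(-340\right) = \frac{1}{2 \left(-20 + 9\right)} \left(-340\right) = \frac{1}{2 \left(-11\right)} \left(-340\right) = \frac{1}{2} \left(- \frac{1}{11}\right) \left(-340\right) = \left(- \frac{1}{22}\right) \left(-340\right) = \frac{170}{11}$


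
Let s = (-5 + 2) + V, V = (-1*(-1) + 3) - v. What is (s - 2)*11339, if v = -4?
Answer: 34017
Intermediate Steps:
V = 8 (V = (-1*(-1) + 3) - 1*(-4) = (1 + 3) + 4 = 4 + 4 = 8)
s = 5 (s = (-5 + 2) + 8 = -3 + 8 = 5)
(s - 2)*11339 = (5 - 2)*11339 = 3*11339 = 34017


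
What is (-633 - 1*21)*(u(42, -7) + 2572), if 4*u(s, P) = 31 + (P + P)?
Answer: -3369735/2 ≈ -1.6849e+6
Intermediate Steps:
u(s, P) = 31/4 + P/2 (u(s, P) = (31 + (P + P))/4 = (31 + 2*P)/4 = 31/4 + P/2)
(-633 - 1*21)*(u(42, -7) + 2572) = (-633 - 1*21)*((31/4 + (½)*(-7)) + 2572) = (-633 - 21)*((31/4 - 7/2) + 2572) = -654*(17/4 + 2572) = -654*10305/4 = -3369735/2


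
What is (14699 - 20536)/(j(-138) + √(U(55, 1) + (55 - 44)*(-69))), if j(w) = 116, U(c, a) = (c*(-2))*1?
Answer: -677092/14325 + 5837*I*√869/14325 ≈ -47.266 + 12.012*I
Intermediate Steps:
U(c, a) = -2*c (U(c, a) = -2*c*1 = -2*c)
(14699 - 20536)/(j(-138) + √(U(55, 1) + (55 - 44)*(-69))) = (14699 - 20536)/(116 + √(-2*55 + (55 - 44)*(-69))) = -5837/(116 + √(-110 + 11*(-69))) = -5837/(116 + √(-110 - 759)) = -5837/(116 + √(-869)) = -5837/(116 + I*√869)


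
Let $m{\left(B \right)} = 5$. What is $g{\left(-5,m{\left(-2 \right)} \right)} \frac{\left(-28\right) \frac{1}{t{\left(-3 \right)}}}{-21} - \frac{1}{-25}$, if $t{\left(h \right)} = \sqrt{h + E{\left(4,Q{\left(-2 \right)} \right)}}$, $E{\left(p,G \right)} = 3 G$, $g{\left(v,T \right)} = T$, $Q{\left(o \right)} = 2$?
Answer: $\frac{1}{25} + \frac{20 \sqrt{3}}{9} \approx 3.889$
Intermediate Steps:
$t{\left(h \right)} = \sqrt{6 + h}$ ($t{\left(h \right)} = \sqrt{h + 3 \cdot 2} = \sqrt{h + 6} = \sqrt{6 + h}$)
$g{\left(-5,m{\left(-2 \right)} \right)} \frac{\left(-28\right) \frac{1}{t{\left(-3 \right)}}}{-21} - \frac{1}{-25} = 5 \frac{\left(-28\right) \frac{1}{\sqrt{6 - 3}}}{-21} - \frac{1}{-25} = 5 - \frac{28}{\sqrt{3}} \left(- \frac{1}{21}\right) - - \frac{1}{25} = 5 - 28 \frac{\sqrt{3}}{3} \left(- \frac{1}{21}\right) + \frac{1}{25} = 5 - \frac{28 \sqrt{3}}{3} \left(- \frac{1}{21}\right) + \frac{1}{25} = 5 \frac{4 \sqrt{3}}{9} + \frac{1}{25} = \frac{20 \sqrt{3}}{9} + \frac{1}{25} = \frac{1}{25} + \frac{20 \sqrt{3}}{9}$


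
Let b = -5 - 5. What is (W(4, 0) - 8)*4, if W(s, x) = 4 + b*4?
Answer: -176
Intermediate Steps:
b = -10
W(s, x) = -36 (W(s, x) = 4 - 10*4 = 4 - 40 = -36)
(W(4, 0) - 8)*4 = (-36 - 8)*4 = -44*4 = -176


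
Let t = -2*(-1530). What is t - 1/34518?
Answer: 105625079/34518 ≈ 3060.0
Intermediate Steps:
t = 3060
t - 1/34518 = 3060 - 1/34518 = 105625079/34518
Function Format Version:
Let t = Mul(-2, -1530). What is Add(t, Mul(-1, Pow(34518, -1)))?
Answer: Rational(105625079, 34518) ≈ 3060.0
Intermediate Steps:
t = 3060
Add(t, Mul(-1, Pow(34518, -1))) = Add(3060, Mul(-1, Pow(34518, -1))) = Add(3060, Mul(-1, Rational(1, 34518))) = Add(3060, Rational(-1, 34518)) = Rational(105625079, 34518)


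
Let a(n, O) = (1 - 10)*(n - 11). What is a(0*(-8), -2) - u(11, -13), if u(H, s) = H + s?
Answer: 101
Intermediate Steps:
a(n, O) = 99 - 9*n (a(n, O) = -9*(-11 + n) = 99 - 9*n)
a(0*(-8), -2) - u(11, -13) = (99 - 0*(-8)) - (11 - 13) = (99 - 9*0) - 1*(-2) = (99 + 0) + 2 = 99 + 2 = 101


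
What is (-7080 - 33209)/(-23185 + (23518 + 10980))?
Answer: -40289/11313 ≈ -3.5613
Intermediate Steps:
(-7080 - 33209)/(-23185 + (23518 + 10980)) = -40289/(-23185 + 34498) = -40289/11313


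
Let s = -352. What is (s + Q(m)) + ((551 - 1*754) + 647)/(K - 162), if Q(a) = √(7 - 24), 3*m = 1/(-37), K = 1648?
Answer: -261314/743 + I*√17 ≈ -351.7 + 4.1231*I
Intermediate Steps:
m = -1/111 (m = (⅓)/(-37) = (⅓)*(-1/37) = -1/111 ≈ -0.0090090)
Q(a) = I*√17 (Q(a) = √(-17) = I*√17)
(s + Q(m)) + ((551 - 1*754) + 647)/(K - 162) = (-352 + I*√17) + ((551 - 1*754) + 647)/(1648 - 162) = (-352 + I*√17) + ((551 - 754) + 647)/1486 = (-352 + I*√17) + (-203 + 647)*(1/1486) = (-352 + I*√17) + 444*(1/1486) = (-352 + I*√17) + 222/743 = -261314/743 + I*√17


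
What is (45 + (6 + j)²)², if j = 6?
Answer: 35721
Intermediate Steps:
(45 + (6 + j)²)² = (45 + (6 + 6)²)² = (45 + 12²)² = (45 + 144)² = 189² = 35721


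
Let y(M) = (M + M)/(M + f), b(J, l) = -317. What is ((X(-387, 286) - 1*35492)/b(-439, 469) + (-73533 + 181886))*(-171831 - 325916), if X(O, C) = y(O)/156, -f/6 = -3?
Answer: -54731309806992937/1013766 ≈ -5.3988e+10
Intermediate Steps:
f = 18 (f = -6*(-3) = 18)
y(M) = 2*M/(18 + M) (y(M) = (M + M)/(M + 18) = (2*M)/(18 + M) = 2*M/(18 + M))
X(O, C) = O/(78*(18 + O)) (X(O, C) = (2*O/(18 + O))/156 = (2*O/(18 + O))*(1/156) = O/(78*(18 + O)))
((X(-387, 286) - 1*35492)/b(-439, 469) + (-73533 + 181886))*(-171831 - 325916) = (((1/78)*(-387)/(18 - 387) - 1*35492)/(-317) + (-73533 + 181886))*(-171831 - 325916) = (((1/78)*(-387)/(-369) - 35492)*(-1/317) + 108353)*(-497747) = (((1/78)*(-387)*(-1/369) - 35492)*(-1/317) + 108353)*(-497747) = ((43/3198 - 35492)*(-1/317) + 108353)*(-497747) = (-113503373/3198*(-1/317) + 108353)*(-497747) = (113503373/1013766 + 108353)*(-497747) = (109958090771/1013766)*(-497747) = -54731309806992937/1013766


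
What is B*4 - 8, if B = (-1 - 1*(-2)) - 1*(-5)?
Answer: 16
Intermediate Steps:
B = 6 (B = (-1 + 2) + 5 = 1 + 5 = 6)
B*4 - 8 = 6*4 - 8 = 24 - 8 = 16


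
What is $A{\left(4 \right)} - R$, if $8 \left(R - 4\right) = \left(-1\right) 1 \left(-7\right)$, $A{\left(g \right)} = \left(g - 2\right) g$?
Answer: $\frac{25}{8} \approx 3.125$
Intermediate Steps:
$A{\left(g \right)} = g \left(-2 + g\right)$ ($A{\left(g \right)} = \left(-2 + g\right) g = g \left(-2 + g\right)$)
$R = \frac{39}{8}$ ($R = 4 + \frac{\left(-1\right) 1 \left(-7\right)}{8} = 4 + \frac{\left(-1\right) \left(-7\right)}{8} = 4 + \frac{1}{8} \cdot 7 = 4 + \frac{7}{8} = \frac{39}{8} \approx 4.875$)
$A{\left(4 \right)} - R = 4 \left(-2 + 4\right) - \frac{39}{8} = 4 \cdot 2 - \frac{39}{8} = 8 - \frac{39}{8} = \frac{25}{8}$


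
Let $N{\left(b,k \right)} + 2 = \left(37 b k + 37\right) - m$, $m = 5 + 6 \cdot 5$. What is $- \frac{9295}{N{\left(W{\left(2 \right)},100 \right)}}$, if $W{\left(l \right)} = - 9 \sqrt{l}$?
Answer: $\frac{1859 \sqrt{2}}{13320} \approx 0.19737$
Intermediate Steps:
$m = 35$ ($m = 5 + 30 = 35$)
$N{\left(b,k \right)} = 37 b k$ ($N{\left(b,k \right)} = -2 + \left(\left(37 b k + 37\right) - 35\right) = -2 + \left(\left(37 + 37 b k\right) - 35\right) = -2 + \left(2 + 37 b k\right) = 37 b k$)
$- \frac{9295}{N{\left(W{\left(2 \right)},100 \right)}} = - \frac{9295}{37 \left(- 9 \sqrt{2}\right) 100} = - \frac{9295}{\left(-33300\right) \sqrt{2}} = - 9295 \left(- \frac{\sqrt{2}}{66600}\right) = \frac{1859 \sqrt{2}}{13320}$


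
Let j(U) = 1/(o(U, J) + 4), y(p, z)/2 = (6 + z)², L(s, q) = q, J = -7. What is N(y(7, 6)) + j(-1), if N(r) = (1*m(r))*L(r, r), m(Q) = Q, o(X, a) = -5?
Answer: 82943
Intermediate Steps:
y(p, z) = 2*(6 + z)²
N(r) = r² (N(r) = (1*r)*r = r*r = r²)
j(U) = -1 (j(U) = 1/(-5 + 4) = 1/(-1) = -1)
N(y(7, 6)) + j(-1) = (2*(6 + 6)²)² - 1 = (2*12²)² - 1 = (2*144)² - 1 = 288² - 1 = 82944 - 1 = 82943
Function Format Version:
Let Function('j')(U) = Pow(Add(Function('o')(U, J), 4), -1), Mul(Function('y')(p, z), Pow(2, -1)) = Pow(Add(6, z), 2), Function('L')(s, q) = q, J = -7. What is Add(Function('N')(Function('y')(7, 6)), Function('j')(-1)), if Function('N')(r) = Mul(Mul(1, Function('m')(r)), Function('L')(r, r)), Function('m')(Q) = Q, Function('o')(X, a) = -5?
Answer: 82943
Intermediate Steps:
Function('y')(p, z) = Mul(2, Pow(Add(6, z), 2))
Function('N')(r) = Pow(r, 2) (Function('N')(r) = Mul(Mul(1, r), r) = Mul(r, r) = Pow(r, 2))
Function('j')(U) = -1 (Function('j')(U) = Pow(Add(-5, 4), -1) = Pow(-1, -1) = -1)
Add(Function('N')(Function('y')(7, 6)), Function('j')(-1)) = Add(Pow(Mul(2, Pow(Add(6, 6), 2)), 2), -1) = Add(Pow(Mul(2, Pow(12, 2)), 2), -1) = Add(Pow(Mul(2, 144), 2), -1) = Add(Pow(288, 2), -1) = Add(82944, -1) = 82943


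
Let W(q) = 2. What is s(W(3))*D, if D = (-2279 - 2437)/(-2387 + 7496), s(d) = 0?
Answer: 0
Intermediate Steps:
D = -12/13 (D = -4716/5109 = -4716*1/5109 = -12/13 ≈ -0.92308)
s(W(3))*D = 0*(-12/13) = 0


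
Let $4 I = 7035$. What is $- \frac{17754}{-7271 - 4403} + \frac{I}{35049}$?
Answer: $\frac{61218247}{38967812} \approx 1.571$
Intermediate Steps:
$I = \frac{7035}{4}$ ($I = \frac{1}{4} \cdot 7035 = \frac{7035}{4} \approx 1758.8$)
$- \frac{17754}{-7271 - 4403} + \frac{I}{35049} = - \frac{17754}{-7271 - 4403} + \frac{7035}{4 \cdot 35049} = - \frac{17754}{-11674} + \frac{7035}{4} \cdot \frac{1}{35049} = \left(-17754\right) \left(- \frac{1}{11674}\right) + \frac{335}{6676} = \frac{8877}{5837} + \frac{335}{6676} = \frac{61218247}{38967812}$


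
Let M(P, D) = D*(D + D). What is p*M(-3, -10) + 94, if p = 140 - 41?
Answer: 19894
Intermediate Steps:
p = 99
M(P, D) = 2*D² (M(P, D) = D*(2*D) = 2*D²)
p*M(-3, -10) + 94 = 99*(2*(-10)²) + 94 = 99*(2*100) + 94 = 99*200 + 94 = 19800 + 94 = 19894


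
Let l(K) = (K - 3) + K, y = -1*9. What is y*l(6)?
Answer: -81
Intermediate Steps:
y = -9
l(K) = -3 + 2*K (l(K) = (-3 + K) + K = -3 + 2*K)
y*l(6) = -9*(-3 + 2*6) = -9*(-3 + 12) = -9*9 = -81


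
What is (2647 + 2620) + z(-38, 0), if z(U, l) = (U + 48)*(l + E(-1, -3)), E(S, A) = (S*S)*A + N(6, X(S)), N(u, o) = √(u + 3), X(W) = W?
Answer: 5267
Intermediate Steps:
N(u, o) = √(3 + u)
E(S, A) = 3 + A*S² (E(S, A) = (S*S)*A + √(3 + 6) = S²*A + √9 = A*S² + 3 = 3 + A*S²)
z(U, l) = l*(48 + U) (z(U, l) = (U + 48)*(l + (3 - 3*(-1)²)) = (48 + U)*(l + (3 - 3*1)) = (48 + U)*(l + (3 - 3)) = (48 + U)*(l + 0) = (48 + U)*l = l*(48 + U))
(2647 + 2620) + z(-38, 0) = (2647 + 2620) + 0*(48 - 38) = 5267 + 0*10 = 5267 + 0 = 5267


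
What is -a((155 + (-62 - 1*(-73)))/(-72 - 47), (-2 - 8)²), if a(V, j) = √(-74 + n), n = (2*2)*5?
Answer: -3*I*√6 ≈ -7.3485*I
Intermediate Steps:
n = 20 (n = 4*5 = 20)
a(V, j) = 3*I*√6 (a(V, j) = √(-74 + 20) = √(-54) = 3*I*√6)
-a((155 + (-62 - 1*(-73)))/(-72 - 47), (-2 - 8)²) = -3*I*√6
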